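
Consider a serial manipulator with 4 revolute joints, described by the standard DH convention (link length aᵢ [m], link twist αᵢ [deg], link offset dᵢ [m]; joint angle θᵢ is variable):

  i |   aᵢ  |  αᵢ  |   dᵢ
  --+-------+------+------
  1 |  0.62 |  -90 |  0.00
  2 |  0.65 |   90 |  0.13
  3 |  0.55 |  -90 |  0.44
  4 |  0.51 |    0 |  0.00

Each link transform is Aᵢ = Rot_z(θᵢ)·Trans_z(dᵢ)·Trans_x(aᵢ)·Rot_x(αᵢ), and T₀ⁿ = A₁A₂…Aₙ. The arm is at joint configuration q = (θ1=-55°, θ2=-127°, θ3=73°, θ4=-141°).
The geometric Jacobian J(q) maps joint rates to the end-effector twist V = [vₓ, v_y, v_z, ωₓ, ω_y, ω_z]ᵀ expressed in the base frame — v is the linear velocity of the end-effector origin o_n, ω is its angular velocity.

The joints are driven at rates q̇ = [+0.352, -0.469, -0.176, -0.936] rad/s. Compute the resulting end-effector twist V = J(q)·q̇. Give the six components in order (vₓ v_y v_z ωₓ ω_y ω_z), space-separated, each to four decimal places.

o_n = [-0.0060, 0.4914, 0.0970]
J₁: ẑ×o_n = [-0.4914, -0.0060, 0.0000], ω = ẑ
J2: z=[0.8192, 0.5736, 0.0000] o=[0.3556, -0.5079, 0.0000] → [0.0557, -0.0795, 1.0259, 0.8192, 0.5736, 0.0000]
J3: z=[-0.4581, 0.6542, -0.6018] o=[0.2377, -0.1129, 0.5191] → [0.0875, -0.0467, -0.1174, -0.4581, 0.6542, -0.6018]
J4: z=[0.5696, -0.3037, -0.7637] o=[0.4115, 0.5559, 0.3827] → [0.0375, 0.4816, -0.1636, 0.5696, -0.3037, -0.7637]
V = J·q̇ = [-0.2495, -0.4074, -0.3074, -0.8367, -0.0998, 1.1728]

-0.2495 -0.4074 -0.3074 -0.8367 -0.0998 1.1728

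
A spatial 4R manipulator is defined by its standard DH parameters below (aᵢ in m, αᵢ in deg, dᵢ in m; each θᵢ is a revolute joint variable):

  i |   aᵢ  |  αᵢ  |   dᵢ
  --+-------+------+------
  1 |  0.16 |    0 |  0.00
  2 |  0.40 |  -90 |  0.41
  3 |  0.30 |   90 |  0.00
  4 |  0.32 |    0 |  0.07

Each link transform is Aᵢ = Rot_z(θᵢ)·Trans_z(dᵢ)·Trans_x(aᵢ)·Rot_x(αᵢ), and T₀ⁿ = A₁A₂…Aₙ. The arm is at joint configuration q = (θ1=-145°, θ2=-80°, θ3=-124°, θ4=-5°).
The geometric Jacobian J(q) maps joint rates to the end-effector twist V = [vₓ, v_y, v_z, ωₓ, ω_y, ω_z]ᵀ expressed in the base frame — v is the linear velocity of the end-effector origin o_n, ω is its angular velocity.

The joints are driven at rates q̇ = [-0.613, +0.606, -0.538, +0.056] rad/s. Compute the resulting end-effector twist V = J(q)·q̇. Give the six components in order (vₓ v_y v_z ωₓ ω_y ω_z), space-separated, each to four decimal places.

0.1121 -0.1133 -0.2161 0.4133 0.3476 -0.0383

o_n = [-0.1085, -0.0749, 0.8839]
J₁: ẑ×o_n = [0.0749, -0.1085, 0.0000], ω = ẑ
J2: z=[0.0000, 0.0000, 1.0000] o=[-0.1311, -0.0918, 0.0000] → [-0.0169, 0.0226, 0.0000, 0.0000, 0.0000, 1.0000]
J3: z=[-0.7071, -0.7071, 0.0000] o=[-0.4139, 0.1911, 0.4100] → [-0.3351, 0.3351, 0.4041, -0.7071, -0.7071, 0.0000]
J4: z=[0.5862, -0.5862, -0.5592] o=[-0.2953, 0.0724, 0.6587] → [-0.2144, -0.2364, 0.0231, 0.5862, -0.5862, -0.5592]
V = J·q̇ = [0.1121, -0.1133, -0.2161, 0.4133, 0.3476, -0.0383]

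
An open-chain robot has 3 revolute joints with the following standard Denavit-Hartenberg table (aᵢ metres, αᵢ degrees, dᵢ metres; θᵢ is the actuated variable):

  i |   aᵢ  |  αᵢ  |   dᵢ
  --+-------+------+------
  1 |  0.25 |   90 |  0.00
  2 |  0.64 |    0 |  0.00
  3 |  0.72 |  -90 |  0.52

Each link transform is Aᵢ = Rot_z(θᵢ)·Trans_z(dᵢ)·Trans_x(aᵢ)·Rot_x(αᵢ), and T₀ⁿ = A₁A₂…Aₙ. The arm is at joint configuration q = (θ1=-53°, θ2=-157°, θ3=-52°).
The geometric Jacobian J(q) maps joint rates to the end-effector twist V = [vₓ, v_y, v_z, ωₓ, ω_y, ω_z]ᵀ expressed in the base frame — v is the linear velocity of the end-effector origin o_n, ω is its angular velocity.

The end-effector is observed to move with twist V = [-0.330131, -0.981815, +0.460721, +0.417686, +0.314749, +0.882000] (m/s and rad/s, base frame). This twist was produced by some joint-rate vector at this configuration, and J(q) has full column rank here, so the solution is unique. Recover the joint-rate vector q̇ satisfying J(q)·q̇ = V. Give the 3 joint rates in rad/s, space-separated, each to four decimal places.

0.8820 -0.2230 -0.3000

o_n = [-0.9984, 0.4608, 0.0990]
J₁: ẑ×o_n = [-0.4608, -0.9984, 0.0000], ω = ẑ
J2: z=[-0.7986, -0.6018, 0.0000] o=[0.1505, -0.1997, 0.0000] → [-0.0596, 0.0791, -1.2188, -0.7986, -0.6018, 0.0000]
J3: z=[-0.7986, -0.6018, 0.0000] o=[-0.2041, 0.2708, -0.2501] → [-0.2101, 0.2788, -0.6297, -0.7986, -0.6018, 0.0000]
q̇ = J⁺·V = [0.8820, -0.2230, -0.3000]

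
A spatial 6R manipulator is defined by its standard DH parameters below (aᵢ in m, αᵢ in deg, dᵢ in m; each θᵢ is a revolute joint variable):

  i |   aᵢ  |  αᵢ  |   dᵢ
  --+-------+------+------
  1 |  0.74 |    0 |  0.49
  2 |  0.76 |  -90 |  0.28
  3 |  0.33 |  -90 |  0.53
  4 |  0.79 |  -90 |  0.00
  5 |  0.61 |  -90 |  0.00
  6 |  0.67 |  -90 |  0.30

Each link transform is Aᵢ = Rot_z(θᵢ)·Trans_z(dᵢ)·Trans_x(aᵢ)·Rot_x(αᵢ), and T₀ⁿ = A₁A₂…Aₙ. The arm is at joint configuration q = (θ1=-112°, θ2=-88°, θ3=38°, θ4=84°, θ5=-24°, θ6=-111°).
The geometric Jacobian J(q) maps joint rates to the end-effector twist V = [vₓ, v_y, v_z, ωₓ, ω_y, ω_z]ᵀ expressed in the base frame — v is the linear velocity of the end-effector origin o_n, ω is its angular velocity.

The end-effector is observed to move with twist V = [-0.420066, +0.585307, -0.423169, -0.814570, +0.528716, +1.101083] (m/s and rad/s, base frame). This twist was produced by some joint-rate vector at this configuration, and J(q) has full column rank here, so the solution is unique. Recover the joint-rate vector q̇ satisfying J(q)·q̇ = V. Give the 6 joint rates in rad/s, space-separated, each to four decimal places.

o_n = [-0.6771, 0.2879, 0.9668]
J₁: ẑ×o_n = [-0.2879, -0.6771, 0.0000], ω = ẑ
J2: z=[0.0000, 0.0000, 1.0000] o=[-0.2772, -0.6861, 0.4900] → [-0.9740, -0.3999, 0.0000, 0.0000, 0.0000, 1.0000]
J3: z=[-0.3420, -0.9397, 0.0000] o=[-0.9914, -0.4262, 0.7700] → [-0.1849, 0.0673, 0.0511, -0.3420, -0.9397, 0.0000]
J4: z=[0.5785, -0.2106, -0.7880] o=[-1.4170, -0.8353, 0.5668] → [0.8008, -0.8144, 0.8056, 0.5785, -0.2106, -0.7880]
J5: z=[0.7722, -0.1698, 0.6123] o=[-1.2094, -0.0747, 0.5160] → [-0.2986, -0.0222, 0.3704, 0.7722, -0.1698, 0.6123]
J6: z=[-0.4216, 0.5839, 0.6937] o=[-0.9195, 0.4095, 0.2846] → [0.4827, 0.4558, -0.0902, -0.4216, 0.5839, 0.6937]
q̇ = J⁺·V = [-0.3720, 0.8110, 0.1090, -0.2940, -0.3020, 0.8870]

-0.3720 0.8110 0.1090 -0.2940 -0.3020 0.8870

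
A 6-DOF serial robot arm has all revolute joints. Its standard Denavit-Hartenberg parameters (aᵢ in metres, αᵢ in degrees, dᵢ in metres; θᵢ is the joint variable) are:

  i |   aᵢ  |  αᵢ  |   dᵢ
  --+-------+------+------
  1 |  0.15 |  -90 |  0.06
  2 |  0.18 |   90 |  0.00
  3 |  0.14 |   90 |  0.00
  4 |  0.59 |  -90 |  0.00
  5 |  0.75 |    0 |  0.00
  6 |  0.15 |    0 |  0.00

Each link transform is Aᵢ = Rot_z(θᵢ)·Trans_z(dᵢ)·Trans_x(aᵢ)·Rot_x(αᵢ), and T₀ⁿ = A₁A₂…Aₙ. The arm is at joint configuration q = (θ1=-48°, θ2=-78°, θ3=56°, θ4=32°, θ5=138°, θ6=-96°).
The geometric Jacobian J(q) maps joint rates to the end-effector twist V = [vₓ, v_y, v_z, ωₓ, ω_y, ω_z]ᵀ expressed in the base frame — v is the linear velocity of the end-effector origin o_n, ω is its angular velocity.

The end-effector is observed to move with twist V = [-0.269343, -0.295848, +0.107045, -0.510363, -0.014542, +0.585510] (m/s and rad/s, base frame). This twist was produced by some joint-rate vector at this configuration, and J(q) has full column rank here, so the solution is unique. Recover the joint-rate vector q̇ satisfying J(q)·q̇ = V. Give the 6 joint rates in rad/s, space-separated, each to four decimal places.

o_n = [0.4382, 0.3415, -0.0930]
J₁: ẑ×o_n = [-0.3415, 0.4382, 0.0000], ω = ẑ
J2: z=[0.7431, 0.6691, 0.0000] o=[0.1004, -0.1115, 0.0600] → [-0.1024, 0.1137, 0.1106, 0.7431, 0.6691, 0.0000]
J3: z=[-0.6545, 0.7269, 0.2079] o=[0.1254, -0.1393, 0.2361] → [-0.3391, -0.1503, -0.5420, -0.6545, 0.7269, 0.2079]
J4: z=[-0.3002, -0.5023, 0.8109] o=[0.2226, -0.0737, 0.3126] → [-0.1330, 0.0531, -0.0164, -0.3002, -0.5023, 0.8109]
J5: z=[-0.9228, 0.3683, -0.1135] o=[0.3651, 0.3879, 0.6513] → [-0.2794, -0.6951, 0.0159, -0.9228, 0.3683, -0.1135]
J6: z=[-0.9228, 0.3683, -0.1135] o=[0.3811, 0.2039, -0.0756] → [0.0092, -0.0225, -0.1480, -0.9228, 0.3683, -0.1135]
q̇ = J⁺·V = [0.0160, 0.3910, -0.1560, 0.8410, 0.5940, 0.1110]

0.0160 0.3910 -0.1560 0.8410 0.5940 0.1110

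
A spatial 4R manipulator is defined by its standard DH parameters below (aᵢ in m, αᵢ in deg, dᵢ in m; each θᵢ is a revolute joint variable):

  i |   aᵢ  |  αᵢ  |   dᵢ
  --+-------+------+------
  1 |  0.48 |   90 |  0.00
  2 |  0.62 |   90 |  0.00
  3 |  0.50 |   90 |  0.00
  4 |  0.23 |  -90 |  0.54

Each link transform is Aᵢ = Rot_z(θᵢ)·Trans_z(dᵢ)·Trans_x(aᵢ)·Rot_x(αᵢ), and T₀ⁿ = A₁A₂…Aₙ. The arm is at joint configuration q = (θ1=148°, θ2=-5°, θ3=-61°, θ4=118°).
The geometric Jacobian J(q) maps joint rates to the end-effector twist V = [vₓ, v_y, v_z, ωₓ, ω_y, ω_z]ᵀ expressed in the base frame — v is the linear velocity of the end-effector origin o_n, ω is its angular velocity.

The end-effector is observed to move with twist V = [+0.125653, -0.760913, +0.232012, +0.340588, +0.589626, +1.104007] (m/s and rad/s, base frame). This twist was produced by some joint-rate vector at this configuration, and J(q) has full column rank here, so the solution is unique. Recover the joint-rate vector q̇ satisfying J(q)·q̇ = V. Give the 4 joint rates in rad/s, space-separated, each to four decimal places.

o_n = [-0.9978, -0.0895, -0.2317]
J₁: ẑ×o_n = [0.0895, -0.9978, 0.0000], ω = ẑ
J2: z=[0.5299, 0.8480, 0.0000] o=[-0.4071, 0.2544, 0.0000] → [-0.1965, 0.1228, 0.3188, 0.5299, 0.8480, 0.0000]
J3: z=[0.0739, -0.0462, -0.9962] o=[-0.9309, 0.5817, -0.0540] → [-0.6604, 0.0799, -0.0527, 0.0739, -0.0462, -0.9962]
J4: z=[0.4820, -0.8729, 0.0762] o=[-1.3674, 0.3388, -0.0752] → [0.1693, 0.1036, 0.1161, 0.4820, -0.8729, 0.0762]
q̇ = J⁺·V = [0.8240, 0.6810, -0.2810, 0.0010]

0.8240 0.6810 -0.2810 0.0010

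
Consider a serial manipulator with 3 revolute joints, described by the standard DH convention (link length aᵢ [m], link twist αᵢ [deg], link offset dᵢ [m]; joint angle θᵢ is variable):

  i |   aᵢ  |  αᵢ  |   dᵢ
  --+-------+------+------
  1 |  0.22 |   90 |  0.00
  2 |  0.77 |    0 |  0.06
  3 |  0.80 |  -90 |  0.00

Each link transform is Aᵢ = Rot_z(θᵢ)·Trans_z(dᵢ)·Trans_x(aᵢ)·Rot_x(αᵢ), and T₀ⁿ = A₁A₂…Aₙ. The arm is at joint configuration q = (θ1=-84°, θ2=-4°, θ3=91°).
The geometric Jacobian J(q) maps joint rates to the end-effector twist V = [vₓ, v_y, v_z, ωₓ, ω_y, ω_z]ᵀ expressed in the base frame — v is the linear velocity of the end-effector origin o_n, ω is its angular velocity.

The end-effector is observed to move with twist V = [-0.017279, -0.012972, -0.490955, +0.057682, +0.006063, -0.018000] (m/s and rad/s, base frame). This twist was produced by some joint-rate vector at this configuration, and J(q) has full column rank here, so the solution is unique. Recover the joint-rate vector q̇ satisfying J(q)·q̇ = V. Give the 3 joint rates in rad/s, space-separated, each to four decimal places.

o_n = [0.0480, -1.0306, 0.7452]
J₁: ẑ×o_n = [1.0306, 0.0480, -0.0000], ω = ẑ
J2: z=[-0.9945, -0.1045, 0.0000] o=[0.0230, -0.2188, 0.0000] → [-0.0779, 0.7411, 0.8100, -0.9945, -0.1045, 0.0000]
J3: z=[-0.9945, -0.1045, 0.0000] o=[0.0436, -0.9890, -0.0537] → [-0.0835, 0.7945, 0.0419, -0.9945, -0.1045, 0.0000]
q̇ = J⁺·V = [-0.0180, -0.6360, 0.5780]

-0.0180 -0.6360 0.5780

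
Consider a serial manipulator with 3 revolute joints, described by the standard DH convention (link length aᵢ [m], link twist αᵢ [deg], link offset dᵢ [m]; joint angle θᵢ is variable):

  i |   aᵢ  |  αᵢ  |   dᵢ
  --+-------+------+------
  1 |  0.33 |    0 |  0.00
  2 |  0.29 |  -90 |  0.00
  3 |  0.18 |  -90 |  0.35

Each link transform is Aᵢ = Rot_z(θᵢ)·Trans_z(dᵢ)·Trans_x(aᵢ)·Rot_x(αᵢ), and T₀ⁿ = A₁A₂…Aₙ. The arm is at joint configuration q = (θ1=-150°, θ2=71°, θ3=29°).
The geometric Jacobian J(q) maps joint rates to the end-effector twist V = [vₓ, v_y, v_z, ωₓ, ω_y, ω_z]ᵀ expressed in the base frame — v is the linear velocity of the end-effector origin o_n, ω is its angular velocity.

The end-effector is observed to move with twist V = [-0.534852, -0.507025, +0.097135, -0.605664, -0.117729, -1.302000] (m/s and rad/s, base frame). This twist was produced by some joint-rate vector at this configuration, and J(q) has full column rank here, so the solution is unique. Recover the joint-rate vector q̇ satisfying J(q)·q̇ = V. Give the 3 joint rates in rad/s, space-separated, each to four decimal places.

o_n = [0.1432, -0.5374, -0.0873]
J₁: ẑ×o_n = [0.5374, 0.1432, -0.0000], ω = ẑ
J2: z=[0.0000, 0.0000, 1.0000] o=[-0.2858, -0.1650, 0.0000] → [0.3724, 0.4289, -0.0000, 0.0000, 0.0000, 1.0000]
J3: z=[0.9816, 0.1908, 0.0000] o=[-0.2305, -0.4497, 0.0000] → [-0.0167, 0.0857, -0.1574, 0.9816, 0.1908, 0.0000]
q̇ = J⁺·V = [-0.3650, -0.9370, -0.6170]

-0.3650 -0.9370 -0.6170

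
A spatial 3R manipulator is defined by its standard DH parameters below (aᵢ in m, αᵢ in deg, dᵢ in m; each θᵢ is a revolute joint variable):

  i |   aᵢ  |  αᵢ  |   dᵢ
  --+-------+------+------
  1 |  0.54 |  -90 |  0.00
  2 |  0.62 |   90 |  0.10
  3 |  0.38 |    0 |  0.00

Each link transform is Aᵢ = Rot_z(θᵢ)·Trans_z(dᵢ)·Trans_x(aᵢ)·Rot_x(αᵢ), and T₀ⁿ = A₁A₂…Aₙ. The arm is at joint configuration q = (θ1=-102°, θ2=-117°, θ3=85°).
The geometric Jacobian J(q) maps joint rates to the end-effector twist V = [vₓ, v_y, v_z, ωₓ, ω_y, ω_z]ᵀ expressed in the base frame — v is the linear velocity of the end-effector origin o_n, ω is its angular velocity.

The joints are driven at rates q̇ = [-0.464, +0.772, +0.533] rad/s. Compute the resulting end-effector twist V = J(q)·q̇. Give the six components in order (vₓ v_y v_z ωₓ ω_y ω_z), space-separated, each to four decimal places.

o_n = [0.4175, -0.3377, 0.5819]
J₁: ẑ×o_n = [0.3377, 0.4175, -0.0000], ω = ẑ
J2: z=[0.9781, -0.2079, 0.0000] o=[-0.1123, -0.5282, 0.0000] → [-0.1210, -0.5692, 0.2965, 0.9781, -0.2079, 0.0000]
J3: z=[0.1853, 0.8715, -0.4540] o=[0.0441, -0.2737, 0.5524] → [-0.0033, -0.1750, -0.3373, 0.1853, 0.8715, -0.4540]
V = J·q̇ = [-0.2519, -0.7264, 0.0491, 0.8539, 0.3040, -0.7060]

-0.2519 -0.7264 0.0491 0.8539 0.3040 -0.7060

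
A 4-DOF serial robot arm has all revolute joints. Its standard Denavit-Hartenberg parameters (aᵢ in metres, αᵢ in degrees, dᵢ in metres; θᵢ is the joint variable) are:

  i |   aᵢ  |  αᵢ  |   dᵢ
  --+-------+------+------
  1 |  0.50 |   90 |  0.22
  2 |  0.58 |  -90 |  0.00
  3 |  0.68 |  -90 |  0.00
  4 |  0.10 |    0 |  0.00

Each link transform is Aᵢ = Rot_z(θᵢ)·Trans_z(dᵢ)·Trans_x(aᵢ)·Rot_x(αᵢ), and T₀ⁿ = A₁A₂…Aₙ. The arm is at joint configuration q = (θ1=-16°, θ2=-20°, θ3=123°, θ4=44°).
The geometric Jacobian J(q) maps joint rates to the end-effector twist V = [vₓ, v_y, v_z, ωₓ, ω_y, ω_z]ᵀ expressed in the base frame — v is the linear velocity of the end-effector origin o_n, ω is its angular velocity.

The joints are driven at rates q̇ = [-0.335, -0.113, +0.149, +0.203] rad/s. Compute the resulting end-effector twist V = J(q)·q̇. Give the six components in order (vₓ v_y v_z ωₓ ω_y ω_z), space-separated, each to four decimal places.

o_n = [0.7856, 0.4308, 0.0964]
J₁: ẑ×o_n = [-0.4308, 0.7856, 0.0000], ω = ẑ
J2: z=[-0.2756, -0.9613, 0.0000] o=[0.4806, -0.1378, 0.2200] → [0.1188, -0.0341, 0.1364, -0.2756, -0.9613, 0.0000]
J3: z=[0.3288, -0.0943, 0.9397] o=[1.0045, -0.2880, 0.0216] → [-0.6825, -0.2303, 0.2157, 0.3288, -0.0943, 0.9397]
J4: z=[-0.9077, -0.3063, 0.2868] o=[0.8272, 0.3561, 0.1483] → [-0.0055, -0.0590, -0.0805, -0.9077, -0.3063, 0.2868]
V = J·q̇ = [0.0281, -0.3056, 0.0004, -0.1041, 0.0324, -0.1368]

0.0281 -0.3056 0.0004 -0.1041 0.0324 -0.1368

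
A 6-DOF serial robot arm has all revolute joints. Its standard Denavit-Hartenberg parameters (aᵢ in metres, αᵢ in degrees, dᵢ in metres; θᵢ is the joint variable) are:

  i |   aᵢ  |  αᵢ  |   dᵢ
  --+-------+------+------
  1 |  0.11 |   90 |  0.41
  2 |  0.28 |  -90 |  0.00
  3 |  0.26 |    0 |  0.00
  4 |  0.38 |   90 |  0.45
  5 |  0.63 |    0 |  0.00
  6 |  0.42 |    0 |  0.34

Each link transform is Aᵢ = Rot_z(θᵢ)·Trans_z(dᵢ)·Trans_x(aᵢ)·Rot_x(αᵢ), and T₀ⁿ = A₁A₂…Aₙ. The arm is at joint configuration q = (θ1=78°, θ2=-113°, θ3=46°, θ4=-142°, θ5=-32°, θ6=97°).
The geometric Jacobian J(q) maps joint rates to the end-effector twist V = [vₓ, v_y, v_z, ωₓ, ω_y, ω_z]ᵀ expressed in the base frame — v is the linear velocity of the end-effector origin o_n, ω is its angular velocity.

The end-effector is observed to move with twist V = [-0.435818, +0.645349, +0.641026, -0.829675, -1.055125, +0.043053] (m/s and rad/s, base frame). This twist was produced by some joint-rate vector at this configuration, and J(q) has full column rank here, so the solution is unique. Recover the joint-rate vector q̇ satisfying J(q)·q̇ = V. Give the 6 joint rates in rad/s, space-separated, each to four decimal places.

o_n = [0.9616, 0.3722, 0.2082]
J₁: ẑ×o_n = [-0.3722, 0.9616, 0.0000], ω = ẑ
J2: z=[0.9781, -0.2079, 0.0000] o=[0.0229, 0.1076, 0.4100] → [0.0420, 0.1974, 0.4540, 0.9781, -0.2079, 0.0000]
J3: z=[0.1914, 0.9004, -0.3907] o=[0.0001, 0.0006, 0.1523] → [0.1956, -0.3864, -0.7946, 0.1914, 0.9004, -0.3907]
J4: z=[0.1914, 0.9004, -0.3907] o=[-0.1975, -0.0296, -0.0140] → [0.3571, -0.4954, -0.9668, 0.1914, 0.9004, -0.3907]
J5: z=[-0.0215, 0.4018, 0.9155] o=[0.2615, 0.3122, -0.1533] → [0.0903, 0.6487, -0.2826, -0.0215, 0.4018, 0.9155]
J6: z=[-0.0215, 0.4018, 0.9155] o=[0.7219, -0.0775, 0.0286] → [-0.3396, 0.2233, -0.1060, -0.0215, 0.4018, 0.9155]
q̇ = J⁺·V = [0.9460, -0.7290, 0.0840, -0.8400, -0.4980, -0.8110]

0.9460 -0.7290 0.0840 -0.8400 -0.4980 -0.8110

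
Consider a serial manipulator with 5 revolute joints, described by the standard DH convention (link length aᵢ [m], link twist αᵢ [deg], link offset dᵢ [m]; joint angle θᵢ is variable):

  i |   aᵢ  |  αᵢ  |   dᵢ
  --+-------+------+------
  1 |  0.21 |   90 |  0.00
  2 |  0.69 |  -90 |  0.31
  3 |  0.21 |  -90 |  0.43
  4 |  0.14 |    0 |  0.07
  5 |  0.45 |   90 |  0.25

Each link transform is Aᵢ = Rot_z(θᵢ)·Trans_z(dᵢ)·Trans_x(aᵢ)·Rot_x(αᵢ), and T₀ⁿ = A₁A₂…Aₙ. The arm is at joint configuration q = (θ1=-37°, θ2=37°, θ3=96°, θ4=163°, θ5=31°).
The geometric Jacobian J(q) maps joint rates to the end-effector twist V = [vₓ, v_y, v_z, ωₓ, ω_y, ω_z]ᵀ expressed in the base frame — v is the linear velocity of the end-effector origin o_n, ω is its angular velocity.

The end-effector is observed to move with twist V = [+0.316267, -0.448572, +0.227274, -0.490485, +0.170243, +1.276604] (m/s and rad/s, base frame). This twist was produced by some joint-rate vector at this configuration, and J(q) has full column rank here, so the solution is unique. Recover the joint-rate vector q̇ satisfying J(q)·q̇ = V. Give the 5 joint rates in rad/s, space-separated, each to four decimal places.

0.4820 0.1680 0.9320 0.2880 -0.3720

o_n = [-0.2329, -0.7035, 0.6441]
J₁: ẑ×o_n = [0.7035, -0.2329, 0.0000], ω = ẑ
J2: z=[-0.6018, -0.7986, 0.0000] o=[0.1677, -0.1264, 0.0000] → [-0.5144, 0.3876, 0.0273, -0.6018, -0.7986, 0.0000]
J3: z=[-0.4806, 0.3622, 0.7986] o=[0.4212, -0.7056, 0.4153] → [0.0812, -0.4125, 0.2359, -0.4806, 0.3622, 0.7986]
J4: z=[-0.6972, 0.3945, -0.5985] o=[0.3263, -0.3725, 0.7455] → [-0.2381, 0.2640, 0.4514, -0.6972, 0.3945, -0.5985]
J5: z=[-0.6972, 0.3945, -0.5985] o=[0.2259, -0.4728, 0.6793] → [-0.1520, 0.2501, 0.3419, -0.6972, 0.3945, -0.5985]
q̇ = J⁺·V = [0.4820, 0.1680, 0.9320, 0.2880, -0.3720]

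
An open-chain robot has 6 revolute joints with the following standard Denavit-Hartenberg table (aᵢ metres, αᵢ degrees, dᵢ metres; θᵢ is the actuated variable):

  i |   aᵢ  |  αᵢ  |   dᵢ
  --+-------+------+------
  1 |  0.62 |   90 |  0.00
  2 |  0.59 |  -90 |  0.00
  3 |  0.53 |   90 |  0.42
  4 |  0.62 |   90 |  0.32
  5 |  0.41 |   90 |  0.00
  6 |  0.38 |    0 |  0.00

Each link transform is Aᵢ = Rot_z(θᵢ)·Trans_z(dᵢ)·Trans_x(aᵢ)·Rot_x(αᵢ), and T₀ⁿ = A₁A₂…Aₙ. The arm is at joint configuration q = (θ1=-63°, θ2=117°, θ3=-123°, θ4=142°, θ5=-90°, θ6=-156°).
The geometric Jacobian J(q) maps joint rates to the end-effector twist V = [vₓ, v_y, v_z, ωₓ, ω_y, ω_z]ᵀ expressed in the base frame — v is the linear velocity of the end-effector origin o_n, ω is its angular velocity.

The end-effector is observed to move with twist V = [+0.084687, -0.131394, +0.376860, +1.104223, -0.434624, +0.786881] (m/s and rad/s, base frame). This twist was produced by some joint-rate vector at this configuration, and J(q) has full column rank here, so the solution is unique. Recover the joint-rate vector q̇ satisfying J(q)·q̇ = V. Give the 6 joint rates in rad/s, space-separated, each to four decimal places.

o_n = [0.0882, 0.2347, 0.0509]
J₁: ẑ×o_n = [-0.2347, 0.0882, 0.0000], ω = ẑ
J2: z=[-0.8910, -0.4540, 0.0000] o=[0.2815, -0.5524, 0.0000] → [-0.0231, 0.0454, -0.7890, -0.8910, -0.4540, 0.0000]
J3: z=[-0.4045, 0.7939, -0.4540] o=[0.1599, -0.3138, 0.5257] → [-0.1279, -0.1595, -0.1649, -0.4045, 0.7939, -0.4540]
J4: z=[0.6581, -0.0920, -0.7473] o=[-0.3466, -0.2989, 0.0778] → [0.4012, -0.3072, 0.3911, 0.6581, -0.0920, -0.7473]
J5: z=[-0.7097, 0.2555, -0.6565] o=[0.0199, 0.2684, -0.0975] → [0.0158, 0.0605, 0.0065, -0.7097, 0.2555, -0.6565]
J6: z=[-0.2514, -0.9624, -0.1029] o=[-0.2500, 0.3061, 0.2089] → [0.1447, -0.0745, 0.3434, -0.2514, -0.9624, -0.1029]
q̇ = J⁺·V = [0.4160, -0.2030, -0.1490, 0.3790, -0.9160, 0.1450]

0.4160 -0.2030 -0.1490 0.3790 -0.9160 0.1450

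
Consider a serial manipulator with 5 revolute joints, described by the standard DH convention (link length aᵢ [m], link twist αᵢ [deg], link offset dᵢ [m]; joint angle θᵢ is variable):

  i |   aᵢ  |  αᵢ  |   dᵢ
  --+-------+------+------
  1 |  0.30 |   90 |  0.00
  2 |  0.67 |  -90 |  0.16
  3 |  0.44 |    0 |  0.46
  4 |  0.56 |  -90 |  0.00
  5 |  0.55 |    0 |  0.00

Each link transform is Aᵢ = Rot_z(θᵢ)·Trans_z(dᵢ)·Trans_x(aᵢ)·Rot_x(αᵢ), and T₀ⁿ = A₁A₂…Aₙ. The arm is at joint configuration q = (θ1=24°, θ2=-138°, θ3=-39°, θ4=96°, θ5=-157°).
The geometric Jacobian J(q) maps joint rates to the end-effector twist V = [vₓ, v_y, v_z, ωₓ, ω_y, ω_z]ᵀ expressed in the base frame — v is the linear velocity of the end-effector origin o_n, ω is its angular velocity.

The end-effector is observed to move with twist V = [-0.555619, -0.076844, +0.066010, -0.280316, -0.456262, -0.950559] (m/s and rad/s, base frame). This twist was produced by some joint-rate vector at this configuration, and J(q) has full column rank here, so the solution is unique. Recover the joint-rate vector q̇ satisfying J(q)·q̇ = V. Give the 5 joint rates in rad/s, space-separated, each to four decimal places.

-0.8570 0.0490 0.6650 -0.8910 -0.4660

o_n = [0.1391, -0.3670, -1.1983]
J₁: ẑ×o_n = [0.3670, 0.1391, -0.0000], ω = ẑ
J2: z=[0.4067, -0.9135, 0.0000] o=[0.2741, 0.1220, 0.0000] → [1.0947, 0.4874, -0.3222, 0.4067, -0.9135, 0.0000]
J3: z=[0.6113, 0.2722, -0.7431] o=[-0.1157, -0.2267, -0.4483] → [-0.3084, 0.2690, -0.1551, 0.6113, 0.2722, -0.7431]
J4: z=[0.6113, 0.2722, -0.7431] o=[0.0460, -0.4578, -1.0190] → [0.0187, 0.0403, 0.0301, 0.6113, 0.2722, -0.7431]
J5: z=[0.3478, 0.7511, 0.5612] o=[-0.3521, -0.1209, -1.2231] → [0.1567, 0.2671, -0.4546, 0.3478, 0.7511, 0.5612]
q̇ = J⁺·V = [-0.8570, 0.0490, 0.6650, -0.8910, -0.4660]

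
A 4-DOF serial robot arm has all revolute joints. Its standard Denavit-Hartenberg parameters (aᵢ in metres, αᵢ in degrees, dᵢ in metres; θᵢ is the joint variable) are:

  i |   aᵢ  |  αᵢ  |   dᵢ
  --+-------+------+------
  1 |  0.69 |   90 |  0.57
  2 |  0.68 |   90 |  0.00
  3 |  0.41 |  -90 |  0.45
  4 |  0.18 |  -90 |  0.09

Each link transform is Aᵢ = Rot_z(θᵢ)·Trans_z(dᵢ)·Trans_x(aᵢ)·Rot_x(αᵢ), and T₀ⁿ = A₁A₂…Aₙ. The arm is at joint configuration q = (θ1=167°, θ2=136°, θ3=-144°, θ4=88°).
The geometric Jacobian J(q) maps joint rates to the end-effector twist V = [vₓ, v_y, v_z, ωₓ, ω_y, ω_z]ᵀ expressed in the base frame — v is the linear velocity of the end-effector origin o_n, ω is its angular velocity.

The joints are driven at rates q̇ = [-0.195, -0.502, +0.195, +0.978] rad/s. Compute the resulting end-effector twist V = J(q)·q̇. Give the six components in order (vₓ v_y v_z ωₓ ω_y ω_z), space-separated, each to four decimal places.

o_n = [-0.6489, -0.1760, 1.0395]
J₁: ẑ×o_n = [0.1760, -0.6489, 0.0000], ω = ẑ
J2: z=[0.2250, 0.9744, 0.0000] o=[-0.6723, 0.1552, 0.5700] → [0.4574, -0.1056, -0.0973, 0.2250, 0.9744, 0.0000]
J3: z=[-0.6769, 0.1563, 0.7193] o=[-0.1957, 0.0452, 1.0424] → [0.1587, -0.3280, 0.2206, -0.6769, 0.1563, 0.7193]
J4: z=[0.2300, -0.8834, 0.4083] o=[-0.7870, -0.0656, 1.1357] → [0.1300, 0.0785, 0.0966, 0.2300, -0.8834, 0.4083]
V = J·q̇ = [-0.1058, 0.1924, 0.1863, -0.0200, -1.3226, 0.3446]

-0.1058 0.1924 0.1863 -0.0200 -1.3226 0.3446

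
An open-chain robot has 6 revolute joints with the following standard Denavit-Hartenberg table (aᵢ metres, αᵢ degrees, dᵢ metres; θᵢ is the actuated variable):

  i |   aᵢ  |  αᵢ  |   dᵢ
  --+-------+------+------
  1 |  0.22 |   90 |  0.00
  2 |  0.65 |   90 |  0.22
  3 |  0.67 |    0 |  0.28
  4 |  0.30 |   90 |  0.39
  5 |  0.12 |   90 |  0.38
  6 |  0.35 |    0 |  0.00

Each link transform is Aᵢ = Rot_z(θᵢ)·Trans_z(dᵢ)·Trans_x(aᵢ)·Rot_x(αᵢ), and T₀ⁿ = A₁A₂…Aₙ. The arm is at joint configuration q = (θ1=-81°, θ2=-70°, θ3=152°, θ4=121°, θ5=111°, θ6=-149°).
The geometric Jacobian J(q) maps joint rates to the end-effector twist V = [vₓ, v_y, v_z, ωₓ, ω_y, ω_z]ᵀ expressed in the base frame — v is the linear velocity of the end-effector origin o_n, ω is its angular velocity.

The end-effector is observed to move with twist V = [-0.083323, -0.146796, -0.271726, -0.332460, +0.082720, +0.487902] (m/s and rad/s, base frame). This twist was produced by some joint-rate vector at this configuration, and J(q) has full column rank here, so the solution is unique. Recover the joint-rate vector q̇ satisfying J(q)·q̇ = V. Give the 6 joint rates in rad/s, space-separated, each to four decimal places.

o_n = [-0.2040, 0.2647, -0.0571]
J₁: ẑ×o_n = [-0.2647, -0.2040, 0.0000], ω = ẑ
J2: z=[-0.9877, -0.1564, 0.0000] o=[0.0344, -0.2173, 0.0000] → [0.0089, -0.0564, -0.5134, -0.9877, -0.1564, 0.0000]
J3: z=[-0.1470, 0.9281, -0.3420] o=[-0.1481, -0.4713, -0.6108] → [0.7657, 0.1005, -0.0563, -0.1470, 0.9281, -0.3420]
J4: z=[-0.1470, 0.9281, -0.3420] o=[-0.5316, -0.0608, -0.1507] → [0.1982, -0.0983, -0.3519, -0.1470, 0.9281, -0.3420]
J5: z=[-0.0017, 0.3455, 0.9384] o=[-0.2922, 0.3428, -0.2988] → [0.1567, 0.0832, -0.0303, -0.0017, 0.3455, 0.9384]
J6: z=[0.8708, 0.4619, -0.1685] o=[-0.3518, 0.5721, 0.0216] → [-0.0881, 0.0436, -0.3359, 0.8708, 0.4619, -0.1685]
q̇ = J⁺·V = [0.6770, 0.4450, 0.1710, -0.0330, -0.1250, 0.1460]

0.6770 0.4450 0.1710 -0.0330 -0.1250 0.1460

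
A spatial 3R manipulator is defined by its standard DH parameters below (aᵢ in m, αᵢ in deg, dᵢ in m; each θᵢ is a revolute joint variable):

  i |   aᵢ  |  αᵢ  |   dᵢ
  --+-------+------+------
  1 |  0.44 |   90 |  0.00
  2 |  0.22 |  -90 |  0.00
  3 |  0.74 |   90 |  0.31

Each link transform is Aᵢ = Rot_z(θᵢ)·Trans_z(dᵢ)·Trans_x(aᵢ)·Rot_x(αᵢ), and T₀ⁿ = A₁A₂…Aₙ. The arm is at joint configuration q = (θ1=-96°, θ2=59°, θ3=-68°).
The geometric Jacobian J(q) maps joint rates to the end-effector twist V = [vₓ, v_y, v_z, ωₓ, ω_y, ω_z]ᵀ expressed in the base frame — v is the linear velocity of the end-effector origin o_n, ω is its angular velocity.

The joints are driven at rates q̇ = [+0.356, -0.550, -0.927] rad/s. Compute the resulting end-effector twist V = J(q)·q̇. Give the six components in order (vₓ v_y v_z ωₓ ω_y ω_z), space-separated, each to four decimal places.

-0.1282 -0.2267 -0.5399 0.4639 -0.8477 -0.1214

o_n = [-0.7273, -0.3563, 0.5859]
J₁: ẑ×o_n = [0.3563, -0.7273, 0.0000], ω = ẑ
J2: z=[-0.9945, 0.1045, 0.0000] o=[-0.0460, -0.4376, 0.0000] → [0.0612, 0.5826, -0.0096, -0.9945, 0.1045, 0.0000]
J3: z=[0.0896, 0.8525, 0.5150] o=[-0.0578, -0.5503, 0.1886] → [0.2388, -0.3804, 0.5881, 0.0896, 0.8525, 0.5150]
V = J·q̇ = [-0.1282, -0.2267, -0.5399, 0.4639, -0.8477, -0.1214]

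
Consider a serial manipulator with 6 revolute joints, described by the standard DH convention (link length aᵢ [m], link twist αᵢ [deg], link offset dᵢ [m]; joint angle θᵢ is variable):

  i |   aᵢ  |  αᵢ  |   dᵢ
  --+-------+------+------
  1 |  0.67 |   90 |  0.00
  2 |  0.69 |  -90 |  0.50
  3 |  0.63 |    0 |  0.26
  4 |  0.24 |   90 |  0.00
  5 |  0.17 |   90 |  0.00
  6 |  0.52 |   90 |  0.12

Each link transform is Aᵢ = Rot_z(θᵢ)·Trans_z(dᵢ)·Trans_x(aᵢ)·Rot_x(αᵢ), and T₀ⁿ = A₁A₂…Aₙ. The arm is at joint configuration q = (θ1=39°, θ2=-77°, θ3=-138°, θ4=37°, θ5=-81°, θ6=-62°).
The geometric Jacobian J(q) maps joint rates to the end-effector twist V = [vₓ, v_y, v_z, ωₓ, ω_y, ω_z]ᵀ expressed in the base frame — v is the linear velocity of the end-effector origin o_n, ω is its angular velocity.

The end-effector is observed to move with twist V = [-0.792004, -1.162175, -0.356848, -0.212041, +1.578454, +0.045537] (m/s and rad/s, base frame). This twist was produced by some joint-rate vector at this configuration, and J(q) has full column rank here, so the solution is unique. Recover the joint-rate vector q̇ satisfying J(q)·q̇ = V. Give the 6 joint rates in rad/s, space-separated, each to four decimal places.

-0.5570 -0.7540 0.5170 0.5080 0.5090 0.5250

o_n = [1.2551, -0.5174, -0.6584]
J₁: ẑ×o_n = [0.5174, 1.2551, -0.0000], ω = ẑ
J2: z=[0.6293, -0.7771, 0.0000] o=[0.5207, 0.4216, 0.0000] → [0.5117, 0.4143, -0.0202, 0.6293, -0.7771, 0.0000]
J3: z=[0.7572, 0.6132, 0.2250] o=[0.9560, 0.1308, -0.6723] → [0.1543, 0.0568, -0.6743, 0.7572, 0.6132, 0.2250]
J4: z=[0.7572, 0.6132, 0.2250] o=[1.3363, -0.1037, -0.1576] → [-0.2140, 0.3609, -0.2635, 0.7572, 0.6132, 0.2250]
J5: z=[-0.2917, 0.0093, 0.9565] o=[1.4766, -0.2933, -0.1130] → [0.2093, -0.3709, 0.0674, -0.2917, 0.0093, 0.9565]
J6: z=[-0.6957, 0.6842, -0.2188] o=[1.3650, -0.4172, -0.1459] → [-0.3726, -0.3325, 0.1448, -0.6957, 0.6842, -0.2188]
q̇ = J⁺·V = [-0.5570, -0.7540, 0.5170, 0.5080, 0.5090, 0.5250]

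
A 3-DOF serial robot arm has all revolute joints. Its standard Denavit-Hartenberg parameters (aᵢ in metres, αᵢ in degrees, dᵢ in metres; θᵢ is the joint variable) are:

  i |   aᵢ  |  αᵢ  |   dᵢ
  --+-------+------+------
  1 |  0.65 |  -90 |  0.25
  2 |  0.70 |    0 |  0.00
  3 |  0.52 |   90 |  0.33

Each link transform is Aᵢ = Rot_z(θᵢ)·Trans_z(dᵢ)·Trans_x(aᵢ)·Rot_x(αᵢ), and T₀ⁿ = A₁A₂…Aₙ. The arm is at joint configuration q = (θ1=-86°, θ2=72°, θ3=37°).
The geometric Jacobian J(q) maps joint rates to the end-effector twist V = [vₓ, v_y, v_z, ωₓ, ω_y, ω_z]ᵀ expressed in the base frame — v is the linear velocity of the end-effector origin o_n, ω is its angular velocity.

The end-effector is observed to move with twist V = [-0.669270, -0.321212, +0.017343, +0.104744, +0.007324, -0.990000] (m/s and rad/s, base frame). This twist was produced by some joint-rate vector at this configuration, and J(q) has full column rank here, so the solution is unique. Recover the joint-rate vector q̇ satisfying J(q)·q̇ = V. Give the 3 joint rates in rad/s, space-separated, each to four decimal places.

-0.9900 0.0020 0.1030

o_n = [0.3778, -0.6723, -0.9074]
J₁: ẑ×o_n = [0.6723, 0.3778, -0.0000], ω = ẑ
J2: z=[0.9976, 0.0698, 0.0000] o=[0.0453, -0.6484, 0.2500] → [-0.0807, 1.1546, -0.0470, 0.9976, 0.0698, 0.0000]
J3: z=[0.9976, 0.0698, 0.0000] o=[0.0604, -0.8642, -0.4157] → [-0.0343, 0.4905, 0.1693, 0.9976, 0.0698, 0.0000]
q̇ = J⁺·V = [-0.9900, 0.0020, 0.1030]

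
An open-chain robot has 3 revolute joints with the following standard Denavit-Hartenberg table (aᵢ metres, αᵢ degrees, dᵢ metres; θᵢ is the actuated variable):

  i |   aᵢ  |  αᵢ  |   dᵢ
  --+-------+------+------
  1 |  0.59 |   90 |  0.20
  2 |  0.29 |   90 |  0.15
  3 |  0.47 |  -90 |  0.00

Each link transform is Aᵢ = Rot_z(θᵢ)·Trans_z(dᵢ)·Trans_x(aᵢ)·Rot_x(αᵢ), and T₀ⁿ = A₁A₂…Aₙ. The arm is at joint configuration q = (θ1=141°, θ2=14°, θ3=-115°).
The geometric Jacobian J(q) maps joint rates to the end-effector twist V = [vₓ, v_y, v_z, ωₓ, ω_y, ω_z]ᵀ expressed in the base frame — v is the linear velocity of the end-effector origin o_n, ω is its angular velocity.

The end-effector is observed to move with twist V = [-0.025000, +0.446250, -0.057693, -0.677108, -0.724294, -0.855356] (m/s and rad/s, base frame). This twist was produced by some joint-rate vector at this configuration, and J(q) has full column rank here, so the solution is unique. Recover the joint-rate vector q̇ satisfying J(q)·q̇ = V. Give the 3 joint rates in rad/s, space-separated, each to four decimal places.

-0.5730 -0.9890 0.2910

o_n = [-0.7011, 0.2126, 0.2221]
J₁: ẑ×o_n = [-0.2126, -0.7011, 0.0000], ω = ẑ
J2: z=[0.6293, 0.7771, 0.0000] o=[-0.4585, 0.3713, 0.2000] → [0.0172, -0.0139, 0.0887, 0.6293, 0.7771, 0.0000]
J3: z=[-0.1880, 0.1522, -0.9703] o=[-0.5828, 0.6650, 0.2702] → [-0.4462, 0.1057, 0.1031, -0.1880, 0.1522, -0.9703]
q̇ = J⁺·V = [-0.5730, -0.9890, 0.2910]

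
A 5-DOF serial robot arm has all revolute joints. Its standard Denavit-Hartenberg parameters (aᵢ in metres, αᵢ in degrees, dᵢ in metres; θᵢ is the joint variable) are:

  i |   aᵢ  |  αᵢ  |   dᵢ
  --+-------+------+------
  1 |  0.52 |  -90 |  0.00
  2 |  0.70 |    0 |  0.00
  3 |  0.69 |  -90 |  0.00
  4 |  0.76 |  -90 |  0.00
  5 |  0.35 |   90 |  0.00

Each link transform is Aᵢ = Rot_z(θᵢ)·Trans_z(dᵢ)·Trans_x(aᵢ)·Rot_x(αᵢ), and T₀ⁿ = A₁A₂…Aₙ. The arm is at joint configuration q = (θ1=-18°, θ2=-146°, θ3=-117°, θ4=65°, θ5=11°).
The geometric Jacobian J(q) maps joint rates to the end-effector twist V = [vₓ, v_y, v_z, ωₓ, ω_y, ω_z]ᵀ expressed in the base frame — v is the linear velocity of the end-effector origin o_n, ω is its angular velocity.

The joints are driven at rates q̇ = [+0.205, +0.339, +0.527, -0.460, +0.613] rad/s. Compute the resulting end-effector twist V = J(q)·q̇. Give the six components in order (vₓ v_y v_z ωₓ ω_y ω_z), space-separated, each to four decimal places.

o_n = [-0.4374, -0.9095, -0.7645]
J₁: ẑ×o_n = [0.9095, -0.4374, 0.0000], ω = ẑ
J2: z=[0.3090, 0.9511, 0.0000] o=[0.4945, -0.1607, 0.0000] → [-0.7271, 0.2362, 0.6550, 0.3090, 0.9511, 0.0000]
J3: z=[0.3090, 0.9511, 0.0000] o=[-0.0574, 0.0186, 0.3914] → [-1.0993, 0.3572, 0.0746, 0.3090, 0.9511, 0.0000]
J4: z=[-0.9440, 0.3067, 0.1219] o=[-0.1373, 0.0446, -0.2934] → [-0.0282, -0.4812, 0.9927, -0.9440, 0.3067, 0.1219]
J5: z=[-0.0256, -0.4361, 0.8996] o=[-0.3874, -0.5984, -0.6122] → [0.3463, -0.0489, -0.0139, -0.0256, -0.4361, 0.8996]
V = J·q̇ = [-0.4141, 0.3701, -0.2038, 0.6862, 0.4152, 0.7004]

-0.4141 0.3701 -0.2038 0.6862 0.4152 0.7004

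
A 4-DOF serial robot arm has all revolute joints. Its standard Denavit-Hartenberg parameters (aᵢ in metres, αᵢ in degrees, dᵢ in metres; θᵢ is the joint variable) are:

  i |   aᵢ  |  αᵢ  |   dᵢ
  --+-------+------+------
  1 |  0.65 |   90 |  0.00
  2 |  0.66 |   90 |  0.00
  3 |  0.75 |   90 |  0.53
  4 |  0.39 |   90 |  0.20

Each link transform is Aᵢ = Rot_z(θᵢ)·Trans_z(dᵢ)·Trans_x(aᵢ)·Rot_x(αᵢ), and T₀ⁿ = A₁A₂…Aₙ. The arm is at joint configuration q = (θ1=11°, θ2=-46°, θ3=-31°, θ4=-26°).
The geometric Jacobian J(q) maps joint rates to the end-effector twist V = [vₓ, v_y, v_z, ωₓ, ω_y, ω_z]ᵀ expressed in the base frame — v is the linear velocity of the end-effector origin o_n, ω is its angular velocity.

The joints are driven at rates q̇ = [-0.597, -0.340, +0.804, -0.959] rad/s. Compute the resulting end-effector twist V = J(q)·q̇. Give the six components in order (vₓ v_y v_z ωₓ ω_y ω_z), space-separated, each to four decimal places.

o_n = [1.2667, 0.9983, -1.3287]
J₁: ẑ×o_n = [-0.9983, 1.2667, 0.0000], ω = ẑ
J2: z=[0.1908, -0.9816, 0.0000] o=[0.6381, 0.1240, 0.0000] → [1.3042, 0.2535, 0.7839, 0.1908, -0.9816, 0.0000]
J3: z=[-0.7061, -0.1373, -0.6947] o=[1.0881, 0.2115, -0.4748] → [0.6638, -0.7270, -0.5311, -0.7061, -0.1373, -0.6947]
J4: z=[-0.5148, 0.7732, 0.3705] o=[1.0785, 0.6032, -1.3054] → [-0.1644, 0.0577, -0.3489, -0.5148, 0.7732, 0.3705]
V = J·q̇ = [0.8438, -1.4824, -0.3589, -0.1389, -0.5181, -1.5108]

0.8438 -1.4824 -0.3589 -0.1389 -0.5181 -1.5108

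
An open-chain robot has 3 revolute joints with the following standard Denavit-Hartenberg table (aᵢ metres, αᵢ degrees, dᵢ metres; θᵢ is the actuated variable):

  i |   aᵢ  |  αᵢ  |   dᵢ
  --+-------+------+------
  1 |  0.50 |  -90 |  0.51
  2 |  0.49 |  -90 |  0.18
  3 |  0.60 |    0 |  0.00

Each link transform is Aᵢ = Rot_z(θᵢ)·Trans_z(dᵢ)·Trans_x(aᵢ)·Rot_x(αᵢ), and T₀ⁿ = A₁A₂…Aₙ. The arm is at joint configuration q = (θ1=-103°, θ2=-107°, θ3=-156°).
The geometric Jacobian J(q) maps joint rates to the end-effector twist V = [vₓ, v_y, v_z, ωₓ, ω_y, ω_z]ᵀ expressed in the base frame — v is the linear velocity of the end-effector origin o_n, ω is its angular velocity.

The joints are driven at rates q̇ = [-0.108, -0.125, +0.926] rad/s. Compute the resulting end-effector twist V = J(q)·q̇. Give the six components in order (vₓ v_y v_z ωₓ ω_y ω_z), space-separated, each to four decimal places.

o_n = [0.2969, -0.5991, 0.4544]
J₁: ẑ×o_n = [0.5991, 0.2969, -0.0000], ω = ẑ
J2: z=[0.9744, -0.2250, 0.0000] o=[-0.1125, -0.4872, 0.5100] → [0.0125, 0.0542, -0.0170, 0.9744, -0.2250, 0.0000]
J3: z=[-0.2151, -0.9318, 0.2924] o=[0.0951, -0.3881, 0.9786] → [0.5501, -0.0538, 0.2334, -0.2151, -0.9318, 0.2924]
V = J·q̇ = [0.4432, -0.0886, 0.2182, -0.3210, -0.8347, 0.1627]

0.4432 -0.0886 0.2182 -0.3210 -0.8347 0.1627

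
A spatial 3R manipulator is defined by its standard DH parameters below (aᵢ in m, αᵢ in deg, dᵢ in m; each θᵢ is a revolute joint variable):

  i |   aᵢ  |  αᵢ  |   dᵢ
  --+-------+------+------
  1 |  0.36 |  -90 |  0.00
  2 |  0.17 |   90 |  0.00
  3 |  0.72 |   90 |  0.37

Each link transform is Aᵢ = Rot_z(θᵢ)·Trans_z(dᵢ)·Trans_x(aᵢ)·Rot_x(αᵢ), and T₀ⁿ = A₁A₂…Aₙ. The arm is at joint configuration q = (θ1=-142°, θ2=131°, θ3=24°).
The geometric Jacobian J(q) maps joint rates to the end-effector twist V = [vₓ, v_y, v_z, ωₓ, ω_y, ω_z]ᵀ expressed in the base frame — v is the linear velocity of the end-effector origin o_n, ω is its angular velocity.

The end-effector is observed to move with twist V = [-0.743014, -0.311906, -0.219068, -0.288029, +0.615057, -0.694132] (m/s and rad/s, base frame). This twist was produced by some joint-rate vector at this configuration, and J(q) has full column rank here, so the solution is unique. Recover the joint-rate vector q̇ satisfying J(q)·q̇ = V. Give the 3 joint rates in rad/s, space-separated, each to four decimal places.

o_n = [0.1045, -0.2900, -0.8675]
J₁: ẑ×o_n = [0.2900, 0.1045, -0.0000], ω = ẑ
J2: z=[0.6157, -0.7880, 0.0000] o=[-0.2837, -0.2216, 0.0000] → [0.6836, 0.5341, 0.2638, 0.6157, -0.7880, 0.0000]
J3: z=[-0.5947, -0.4646, -0.6561] o=[-0.1958, -0.1530, -0.1283] → [0.2536, -0.6366, 0.2210, -0.5947, -0.4646, -0.6561]
q̇ = J⁺·V = [-0.8260, -0.6620, -0.2010]

-0.8260 -0.6620 -0.2010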